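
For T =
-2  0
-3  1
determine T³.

tr T = -1 and det T = -2, so the characteristic polynomial is λ² − (-1)λ + (-2) with roots 1 and -2.
Eigenvectors give P = [[0, 1], [-1, 1]] with P⁻¹ = [[1, -1], [1, 0]], and T = P·diag(1, -2)·P⁻¹.
Then T³ = P·diag(1, -8)·P⁻¹ = [[0, -8], [-1, -8]] · [[1, -1], [1, 0]] = [[-8, 0], [-9, 1]].

[[-8, 0], [-9, 1]]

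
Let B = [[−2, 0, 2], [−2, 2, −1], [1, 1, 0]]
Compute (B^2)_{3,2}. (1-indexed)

2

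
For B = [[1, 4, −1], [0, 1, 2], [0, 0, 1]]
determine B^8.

B = I + N where N = [[0, 4, −1], [0, 0, 2], [0, 0, 0]] is strictly upper-triangular, so N^3 = 0.
(I + N)^8 = I + 8·N + 28·N^2 = [[1, 32, 216], [0, 1, 16], [0, 0, 1]].

[[1, 32, 216], [0, 1, 16], [0, 0, 1]]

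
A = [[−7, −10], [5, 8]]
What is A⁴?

tr A = 1 and det A = −6, so the characteristic polynomial is λ² − (1)λ + (−6) with roots −2 and 3.
Eigenvectors give P = [[−2, −1], [1, 1]] with P⁻¹ = [[−1, −1], [1, 2]], and A = P·diag(−2, 3)·P⁻¹.
Then A⁴ = P·diag(16, 81)·P⁻¹ = [[−32, −81], [16, 81]] · [[−1, −1], [1, 2]] = [[−49, −130], [65, 146]].

[[−49, −130], [65, 146]]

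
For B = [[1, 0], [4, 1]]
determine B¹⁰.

B = I + N where N = [[0, 0], [4, 0]] is strictly lower-triangular, so N² = 0.
(I + N)¹⁰ = I + 10·N = [[1, 0], [40, 1]].

[[1, 0], [40, 1]]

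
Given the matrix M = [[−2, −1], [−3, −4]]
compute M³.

M² = [[7, 6], [18, 19]]
M³ = [[−32, −31], [−93, −94]]

[[−32, −31], [−93, −94]]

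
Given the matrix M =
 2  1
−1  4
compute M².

[[3, 6], [−6, 15]]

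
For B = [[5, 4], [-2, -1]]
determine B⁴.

tr B = 4 and det B = 3, so the characteristic polynomial is λ² − (4)λ + (3) with roots 3 and 1.
Eigenvectors give P = [[-2, 1], [1, -1]] with P⁻¹ = [[-1, -1], [-1, -2]], and B = P·diag(3, 1)·P⁻¹.
Then B⁴ = P·diag(81, 1)·P⁻¹ = [[-162, 1], [81, -1]] · [[-1, -1], [-1, -2]] = [[161, 160], [-80, -79]].

[[161, 160], [-80, -79]]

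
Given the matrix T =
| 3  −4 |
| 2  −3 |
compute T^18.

[[1, 0], [0, 1]]

T² = I (check: tr T = 0 and det T = −1), so T^18 = I since 18 is even.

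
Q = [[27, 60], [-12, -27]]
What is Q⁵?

[[2187, 4860], [-972, -2187]]

tr Q = 0 and det Q = -9, so the characteristic polynomial is λ² − (0)λ + (-9) with roots 3 and -3.
Eigenvectors give P = [[5, -2], [-2, 1]] with P⁻¹ = [[1, 2], [2, 5]], and Q = P·diag(3, -3)·P⁻¹.
Then Q⁵ = P·diag(243, -243)·P⁻¹ = [[1215, 486], [-486, -243]] · [[1, 2], [2, 5]] = [[2187, 4860], [-972, -2187]].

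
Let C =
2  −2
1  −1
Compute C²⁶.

[[2, −2], [1, −1]]

C² = C (a projection; rank 1, trace 1), so C²⁶ = C.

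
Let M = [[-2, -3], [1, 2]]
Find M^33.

[[-2, -3], [1, 2]]

M² = I (check: tr M = 0 and det M = -1), so M^33 = M since 33 is odd.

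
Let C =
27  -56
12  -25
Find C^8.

tr C = 2 and det C = -3, so the characteristic polynomial is λ² − (2)λ + (-3) with roots 3 and -1.
Eigenvectors give P = [[7, 2], [3, 1]] with P⁻¹ = [[1, -2], [-3, 7]], and C = P·diag(3, -1)·P⁻¹.
Then C^8 = P·diag(6561, 1)·P⁻¹ = [[45927, 2], [19683, 1]] · [[1, -2], [-3, 7]] = [[45921, -91840], [19680, -39359]].

[[45921, -91840], [19680, -39359]]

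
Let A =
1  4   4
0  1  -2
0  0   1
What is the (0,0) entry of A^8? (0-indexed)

1

A = I + N where N = [[0, 4, 4], [0, 0, -2], [0, 0, 0]] is strictly upper-triangular, so N^3 = 0.
(I + N)^8 = I + 8·N + 28·N^2 = [[1, 32, -192], [0, 1, -16], [0, 0, 1]].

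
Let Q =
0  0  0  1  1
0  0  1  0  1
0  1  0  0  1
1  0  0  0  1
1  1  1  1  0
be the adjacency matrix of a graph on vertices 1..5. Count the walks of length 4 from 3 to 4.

The number of length-4 walks from vertex 3 to vertex 4 is entry (3,4) of Q⁴, where Q is the adjacency matrix.
Q² = [[2, 1, 1, 1, 1], [1, 2, 1, 1, 1], [1, 1, 2, 1, 1], [1, 1, 1, 2, 1], [1, 1, 1, 1, 4]]
Q³ = [[2, 2, 2, 3, 5], [2, 2, 3, 2, 5], [2, 3, 2, 2, 5], [3, 2, 2, 2, 5], [5, 5, 5, 5, 4]]
Q⁴ = [[8, 7, 7, 7, 9], [7, 8, 7, 7, 9], [7, 7, 8, 7, 9], [7, 7, 7, 8, 9], [9, 9, 9, 9, 20]]

7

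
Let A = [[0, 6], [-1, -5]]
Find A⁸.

tr A = -5 and det A = 6, so the characteristic polynomial is λ² − (-5)λ + (6) with roots -2 and -3.
Eigenvectors give P = [[3, -2], [-1, 1]] with P⁻¹ = [[1, 2], [1, 3]], and A = P·diag(-2, -3)·P⁻¹.
Then A⁸ = P·diag(256, 6561)·P⁻¹ = [[768, -13122], [-256, 6561]] · [[1, 2], [1, 3]] = [[-12354, -37830], [6305, 19171]].

[[-12354, -37830], [6305, 19171]]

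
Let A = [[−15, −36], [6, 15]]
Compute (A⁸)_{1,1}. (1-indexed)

tr A = 0 and det A = −9, so the characteristic polynomial is λ² − (0)λ + (−9) with roots 3 and −3.
Eigenvectors give P = [[2, −3], [−1, 1]] with P⁻¹ = [[−1, −3], [−1, −2]], and A = P·diag(3, −3)·P⁻¹.
Then A⁸ = P·diag(6561, 6561)·P⁻¹ = [[13122, −19683], [−6561, 6561]] · [[−1, −3], [−1, −2]] = [[6561, 0], [0, 6561]].

6561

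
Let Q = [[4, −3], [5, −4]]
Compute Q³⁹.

Q² = I (check: tr Q = 0 and det Q = −1), so Q³⁹ = Q since 39 is odd.

[[4, −3], [5, −4]]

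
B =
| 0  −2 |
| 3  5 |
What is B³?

tr B = 5 and det B = 6, so the characteristic polynomial is λ² − (5)λ + (6) with roots 3 and 2.
Eigenvectors give P = [[−2, −1], [3, 1]] with P⁻¹ = [[1, 1], [−3, −2]], and B = P·diag(3, 2)·P⁻¹.
Then B³ = P·diag(27, 8)·P⁻¹ = [[−54, −8], [81, 8]] · [[1, 1], [−3, −2]] = [[−30, −38], [57, 65]].

[[−30, −38], [57, 65]]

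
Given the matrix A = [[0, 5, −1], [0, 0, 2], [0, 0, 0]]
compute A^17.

A is strictly triangular, hence nilpotent: A^3 = 0, so A^17 = 0.

[[0, 0, 0], [0, 0, 0], [0, 0, 0]]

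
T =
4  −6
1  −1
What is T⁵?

tr T = 3 and det T = 2, so the characteristic polynomial is λ² − (3)λ + (2) with roots 2 and 1.
Eigenvectors give P = [[3, 2], [1, 1]] with P⁻¹ = [[1, −2], [−1, 3]], and T = P·diag(2, 1)·P⁻¹.
Then T⁵ = P·diag(32, 1)·P⁻¹ = [[96, 2], [32, 1]] · [[1, −2], [−1, 3]] = [[94, −186], [31, −61]].

[[94, −186], [31, −61]]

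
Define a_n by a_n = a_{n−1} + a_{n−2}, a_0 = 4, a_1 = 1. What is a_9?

With companion matrix B = [[1, 1], [1, 0]], [a_n, a_{n−1}]ᵀ = B·[a_{n−1}, a_{n−2}]ᵀ, so [a_9, a_8]ᵀ = B⁸·[a_1, a_0]ᵀ.
B⁸ = [[34, 21], [21, 13]], giving [a_9, a_8]ᵀ = [[118], [73]].

118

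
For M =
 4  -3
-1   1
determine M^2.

[[19, -15], [-5, 4]]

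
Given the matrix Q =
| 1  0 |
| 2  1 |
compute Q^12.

Q = I + N where N = [[0, 0], [2, 0]] is strictly lower-triangular, so N^2 = 0.
(I + N)^12 = I + 12·N = [[1, 0], [24, 1]].

[[1, 0], [24, 1]]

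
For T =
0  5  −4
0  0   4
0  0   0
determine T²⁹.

[[0, 0, 0], [0, 0, 0], [0, 0, 0]]

T is strictly triangular, hence nilpotent: T³ = 0, so T²⁹ = 0.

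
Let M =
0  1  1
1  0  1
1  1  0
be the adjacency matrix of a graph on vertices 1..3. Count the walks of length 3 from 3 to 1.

3

The number of length-3 walks from vertex 3 to vertex 1 is entry (3,1) of M^3, where M is the adjacency matrix.
M^2 = [[2, 1, 1], [1, 2, 1], [1, 1, 2]]
M^3 = [[2, 3, 3], [3, 2, 3], [3, 3, 2]]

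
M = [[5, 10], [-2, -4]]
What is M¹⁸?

M² = M (a projection; rank 1, trace 1), so M¹⁸ = M.

[[5, 10], [-2, -4]]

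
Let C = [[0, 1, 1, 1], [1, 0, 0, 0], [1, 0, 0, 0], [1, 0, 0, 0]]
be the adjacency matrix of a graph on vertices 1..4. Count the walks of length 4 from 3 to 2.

The number of length-4 walks from vertex 3 to vertex 2 is entry (3,2) of C⁴, where C is the adjacency matrix.
C² = [[3, 0, 0, 0], [0, 1, 1, 1], [0, 1, 1, 1], [0, 1, 1, 1]]
C³ = [[0, 3, 3, 3], [3, 0, 0, 0], [3, 0, 0, 0], [3, 0, 0, 0]]
C⁴ = [[9, 0, 0, 0], [0, 3, 3, 3], [0, 3, 3, 3], [0, 3, 3, 3]]

3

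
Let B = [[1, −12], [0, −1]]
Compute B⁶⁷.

B² = I (check: tr B = 0 and det B = −1), so B⁶⁷ = B since 67 is odd.

[[1, −12], [0, −1]]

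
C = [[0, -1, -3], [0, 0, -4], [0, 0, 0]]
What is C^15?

[[0, 0, 0], [0, 0, 0], [0, 0, 0]]

C is strictly triangular, hence nilpotent: C^3 = 0, so C^15 = 0.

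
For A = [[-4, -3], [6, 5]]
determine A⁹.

[[-514, -513], [1026, 1025]]

tr A = 1 and det A = -2, so the characteristic polynomial is λ² − (1)λ + (-2) with roots -1 and 2.
Eigenvectors give P = [[-1, 1], [1, -2]] with P⁻¹ = [[-2, -1], [-1, -1]], and A = P·diag(-1, 2)·P⁻¹.
Then A⁹ = P·diag(-1, 512)·P⁻¹ = [[1, 512], [-1, -1024]] · [[-2, -1], [-1, -1]] = [[-514, -513], [1026, 1025]].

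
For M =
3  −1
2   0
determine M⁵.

[[63, −31], [62, −30]]

tr M = 3 and det M = 2, so the characteristic polynomial is λ² − (3)λ + (2) with roots 1 and 2.
Eigenvectors give P = [[1, 1], [2, 1]] with P⁻¹ = [[−1, 1], [2, −1]], and M = P·diag(1, 2)·P⁻¹.
Then M⁵ = P·diag(1, 32)·P⁻¹ = [[1, 32], [2, 32]] · [[−1, 1], [2, −1]] = [[63, −31], [62, −30]].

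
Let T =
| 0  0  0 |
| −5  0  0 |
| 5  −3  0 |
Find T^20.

[[0, 0, 0], [0, 0, 0], [0, 0, 0]]

T is strictly triangular, hence nilpotent: T^3 = 0, so T^20 = 0.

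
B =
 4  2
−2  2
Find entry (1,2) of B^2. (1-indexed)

12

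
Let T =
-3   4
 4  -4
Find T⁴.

[[1409, -1596], [-1596, 1808]]

T² = [[25, -28], [-28, 32]]
T³ = [[-187, 212], [212, -240]]
T⁴ = [[1409, -1596], [-1596, 1808]]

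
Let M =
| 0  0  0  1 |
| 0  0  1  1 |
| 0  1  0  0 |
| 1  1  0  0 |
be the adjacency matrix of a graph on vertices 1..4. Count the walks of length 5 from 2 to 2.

The number of length-5 walks from vertex 2 to vertex 2 is entry (2,2) of M^5, where M is the adjacency matrix.
M^2 = [[1, 1, 0, 0], [1, 2, 0, 0], [0, 0, 1, 1], [0, 0, 1, 2]]
M^3 = [[0, 0, 1, 2], [0, 0, 2, 3], [1, 2, 0, 0], [2, 3, 0, 0]]
M^4 = [[2, 3, 0, 0], [3, 5, 0, 0], [0, 0, 2, 3], [0, 0, 3, 5]]
M^5 = [[0, 0, 3, 5], [0, 0, 5, 8], [3, 5, 0, 0], [5, 8, 0, 0]]

0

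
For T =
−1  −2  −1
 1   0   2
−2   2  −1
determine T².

[[1, 0, −2], [−5, 2, −3], [6, 2, 7]]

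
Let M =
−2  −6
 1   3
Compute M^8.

M² = M (a projection; rank 1, trace 1), so M^8 = M.

[[−2, −6], [1, 3]]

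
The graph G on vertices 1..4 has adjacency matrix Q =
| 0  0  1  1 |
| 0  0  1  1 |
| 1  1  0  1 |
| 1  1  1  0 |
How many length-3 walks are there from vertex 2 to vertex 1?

2

The number of length-3 walks from vertex 2 to vertex 1 is entry (2,1) of Q³, where Q is the adjacency matrix.
Q² = [[2, 2, 1, 1], [2, 2, 1, 1], [1, 1, 3, 2], [1, 1, 2, 3]]
Q³ = [[2, 2, 5, 5], [2, 2, 5, 5], [5, 5, 4, 5], [5, 5, 5, 4]]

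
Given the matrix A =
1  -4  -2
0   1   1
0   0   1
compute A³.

A = I + N where N = [[0, -4, -2], [0, 0, 1], [0, 0, 0]] is strictly upper-triangular, so N³ = 0.
(I + N)³ = I + 3·N + 3·N² = [[1, -12, -18], [0, 1, 3], [0, 0, 1]].

[[1, -12, -18], [0, 1, 3], [0, 0, 1]]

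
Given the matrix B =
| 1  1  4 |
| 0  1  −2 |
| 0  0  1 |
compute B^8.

[[1, 8, −24], [0, 1, −16], [0, 0, 1]]

B = I + N where N = [[0, 1, 4], [0, 0, −2], [0, 0, 0]] is strictly upper-triangular, so N^3 = 0.
(I + N)^8 = I + 8·N + 28·N^2 = [[1, 8, −24], [0, 1, −16], [0, 0, 1]].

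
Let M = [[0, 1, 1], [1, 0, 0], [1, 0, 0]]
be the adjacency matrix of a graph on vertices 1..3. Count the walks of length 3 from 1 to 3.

The number of length-3 walks from vertex 1 to vertex 3 is entry (1,3) of M^3, where M is the adjacency matrix.
M^2 = [[2, 0, 0], [0, 1, 1], [0, 1, 1]]
M^3 = [[0, 2, 2], [2, 0, 0], [2, 0, 0]]

2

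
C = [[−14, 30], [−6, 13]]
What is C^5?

tr C = −1 and det C = −2, so the characteristic polynomial is λ² − (−1)λ + (−2) with roots −2 and 1.
Eigenvectors give P = [[5, 2], [2, 1]] with P⁻¹ = [[1, −2], [−2, 5]], and C = P·diag(−2, 1)·P⁻¹.
Then C^5 = P·diag(−32, 1)·P⁻¹ = [[−160, 2], [−64, 1]] · [[1, −2], [−2, 5]] = [[−164, 330], [−66, 133]].

[[−164, 330], [−66, 133]]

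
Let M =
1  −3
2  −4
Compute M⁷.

tr M = −3 and det M = 2, so the characteristic polynomial is λ² − (−3)λ + (2) with roots −2 and −1.
Eigenvectors give P = [[−1, −3], [−1, −2]] with P⁻¹ = [[2, −3], [−1, 1]], and M = P·diag(−2, −1)·P⁻¹.
Then M⁷ = P·diag(−128, −1)·P⁻¹ = [[128, 3], [128, 2]] · [[2, −3], [−1, 1]] = [[253, −381], [254, −382]].

[[253, −381], [254, −382]]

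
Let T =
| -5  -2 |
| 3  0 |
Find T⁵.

[[-665, -422], [633, 390]]

tr T = -5 and det T = 6, so the characteristic polynomial is λ² − (-5)λ + (6) with roots -2 and -3.
Eigenvectors give P = [[2, 1], [-3, -1]] with P⁻¹ = [[-1, -1], [3, 2]], and T = P·diag(-2, -3)·P⁻¹.
Then T⁵ = P·diag(-32, -243)·P⁻¹ = [[-64, -243], [96, 243]] · [[-1, -1], [3, 2]] = [[-665, -422], [633, 390]].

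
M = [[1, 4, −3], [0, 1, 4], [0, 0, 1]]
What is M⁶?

[[1, 24, 222], [0, 1, 24], [0, 0, 1]]

M = I + N where N = [[0, 4, −3], [0, 0, 4], [0, 0, 0]] is strictly upper-triangular, so N³ = 0.
(I + N)⁶ = I + 6·N + 15·N² = [[1, 24, 222], [0, 1, 24], [0, 0, 1]].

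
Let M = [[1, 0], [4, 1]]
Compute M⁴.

M = I + N where N = [[0, 0], [4, 0]] is strictly lower-triangular, so N² = 0.
(I + N)⁴ = I + 4·N = [[1, 0], [16, 1]].

[[1, 0], [16, 1]]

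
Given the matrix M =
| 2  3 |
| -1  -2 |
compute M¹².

M² = I (check: tr M = 0 and det M = -1), so M¹² = I since 12 is even.

[[1, 0], [0, 1]]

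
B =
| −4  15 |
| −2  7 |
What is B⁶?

tr B = 3 and det B = 2, so the characteristic polynomial is λ² − (3)λ + (2) with roots 1 and 2.
Eigenvectors give P = [[3, −5], [1, −2]] with P⁻¹ = [[2, −5], [1, −3]], and B = P·diag(1, 2)·P⁻¹.
Then B⁶ = P·diag(1, 64)·P⁻¹ = [[3, −320], [1, −128]] · [[2, −5], [1, −3]] = [[−314, 945], [−126, 379]].

[[−314, 945], [−126, 379]]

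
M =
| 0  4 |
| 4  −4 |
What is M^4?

[[512, −768], [−768, 1280]]

M^2 = [[16, −16], [−16, 32]]
M^3 = [[−64, 128], [128, −192]]
M^4 = [[512, −768], [−768, 1280]]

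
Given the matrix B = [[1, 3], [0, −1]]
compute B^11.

[[1, 3], [0, −1]]

B² = I (check: tr B = 0 and det B = −1), so B^11 = B since 11 is odd.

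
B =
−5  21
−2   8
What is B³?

tr B = 3 and det B = 2, so the characteristic polynomial is λ² − (3)λ + (2) with roots 2 and 1.
Eigenvectors give P = [[−3, 7], [−1, 2]] with P⁻¹ = [[2, −7], [1, −3]], and B = P·diag(2, 1)·P⁻¹.
Then B³ = P·diag(8, 1)·P⁻¹ = [[−24, 7], [−8, 2]] · [[2, −7], [1, −3]] = [[−41, 147], [−14, 50]].

[[−41, 147], [−14, 50]]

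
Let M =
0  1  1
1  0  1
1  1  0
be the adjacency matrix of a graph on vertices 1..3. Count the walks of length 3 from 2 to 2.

The number of length-3 walks from vertex 2 to vertex 2 is entry (2,2) of M³, where M is the adjacency matrix.
M² = [[2, 1, 1], [1, 2, 1], [1, 1, 2]]
M³ = [[2, 3, 3], [3, 2, 3], [3, 3, 2]]

2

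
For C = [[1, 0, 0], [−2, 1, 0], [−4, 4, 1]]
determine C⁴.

C = I + N where N = [[0, 0, 0], [−2, 0, 0], [−4, 4, 0]] is strictly lower-triangular, so N³ = 0.
(I + N)⁴ = I + 4·N + 6·N² = [[1, 0, 0], [−8, 1, 0], [−64, 16, 1]].

[[1, 0, 0], [−8, 1, 0], [−64, 16, 1]]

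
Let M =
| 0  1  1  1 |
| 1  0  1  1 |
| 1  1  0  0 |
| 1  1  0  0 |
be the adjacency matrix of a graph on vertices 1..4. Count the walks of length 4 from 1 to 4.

The number of length-4 walks from vertex 1 to vertex 4 is entry (1,4) of M⁴, where M is the adjacency matrix.
M² = [[3, 2, 1, 1], [2, 3, 1, 1], [1, 1, 2, 2], [1, 1, 2, 2]]
M³ = [[4, 5, 5, 5], [5, 4, 5, 5], [5, 5, 2, 2], [5, 5, 2, 2]]
M⁴ = [[15, 14, 9, 9], [14, 15, 9, 9], [9, 9, 10, 10], [9, 9, 10, 10]]

9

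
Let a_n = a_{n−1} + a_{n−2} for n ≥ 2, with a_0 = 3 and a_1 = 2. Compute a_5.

With companion matrix M = [[1, 1], [1, 0]], [a_n, a_{n−1}]ᵀ = M·[a_{n−1}, a_{n−2}]ᵀ, so [a_5, a_4]ᵀ = M⁴·[a_1, a_0]ᵀ.
M⁴ = [[5, 3], [3, 2]], giving [a_5, a_4]ᵀ = [[19], [12]].

19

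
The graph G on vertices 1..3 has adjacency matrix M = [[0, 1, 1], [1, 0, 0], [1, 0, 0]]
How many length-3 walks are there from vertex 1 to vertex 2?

The number of length-3 walks from vertex 1 to vertex 2 is entry (1,2) of M³, where M is the adjacency matrix.
M² = [[2, 0, 0], [0, 1, 1], [0, 1, 1]]
M³ = [[0, 2, 2], [2, 0, 0], [2, 0, 0]]

2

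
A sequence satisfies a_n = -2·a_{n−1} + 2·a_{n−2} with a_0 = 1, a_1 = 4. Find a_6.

-392

With companion matrix Q = [[-2, 2], [1, 0]], [a_n, a_{n−1}]ᵀ = Q·[a_{n−1}, a_{n−2}]ᵀ, so [a_6, a_5]ᵀ = Q^5·[a_1, a_0]ᵀ.
Q^5 = [[-120, 88], [44, -32]], giving [a_6, a_5]ᵀ = [[-392], [144]].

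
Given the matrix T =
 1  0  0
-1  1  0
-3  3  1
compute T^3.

T = I + N where N = [[0, 0, 0], [-1, 0, 0], [-3, 3, 0]] is strictly lower-triangular, so N^3 = 0.
(I + N)^3 = I + 3·N + 3·N^2 = [[1, 0, 0], [-3, 1, 0], [-18, 9, 1]].

[[1, 0, 0], [-3, 1, 0], [-18, 9, 1]]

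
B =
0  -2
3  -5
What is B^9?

[[37830, -38342], [57513, -58025]]

tr B = -5 and det B = 6, so the characteristic polynomial is λ² − (-5)λ + (6) with roots -2 and -3.
Eigenvectors give P = [[1, -2], [1, -3]] with P⁻¹ = [[3, -2], [1, -1]], and B = P·diag(-2, -3)·P⁻¹.
Then B^9 = P·diag(-512, -19683)·P⁻¹ = [[-512, 39366], [-512, 59049]] · [[3, -2], [1, -1]] = [[37830, -38342], [57513, -58025]].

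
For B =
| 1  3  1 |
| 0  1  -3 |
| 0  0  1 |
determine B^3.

B = I + N where N = [[0, 3, 1], [0, 0, -3], [0, 0, 0]] is strictly upper-triangular, so N^3 = 0.
(I + N)^3 = I + 3·N + 3·N^2 = [[1, 9, -24], [0, 1, -9], [0, 0, 1]].

[[1, 9, -24], [0, 1, -9], [0, 0, 1]]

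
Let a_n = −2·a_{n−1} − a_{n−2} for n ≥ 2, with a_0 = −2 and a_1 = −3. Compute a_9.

With companion matrix C = [[−2, −1], [1, 0]], [a_n, a_{n−1}]ᵀ = C·[a_{n−1}, a_{n−2}]ᵀ, so [a_9, a_8]ᵀ = C⁸·[a_1, a_0]ᵀ.
C⁸ = [[9, 8], [−8, −7]], giving [a_9, a_8]ᵀ = [[−43], [38]].

−43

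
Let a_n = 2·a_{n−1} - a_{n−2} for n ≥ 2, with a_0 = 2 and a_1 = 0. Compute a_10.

-18

With companion matrix C = [[2, -1], [1, 0]], [a_n, a_{n−1}]ᵀ = C·[a_{n−1}, a_{n−2}]ᵀ, so [a_10, a_9]ᵀ = C⁹·[a_1, a_0]ᵀ.
C⁹ = [[10, -9], [9, -8]], giving [a_10, a_9]ᵀ = [[-18], [-16]].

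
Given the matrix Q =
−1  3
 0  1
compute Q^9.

Q² = I (check: tr Q = 0 and det Q = −1), so Q^9 = Q since 9 is odd.

[[−1, 3], [0, 1]]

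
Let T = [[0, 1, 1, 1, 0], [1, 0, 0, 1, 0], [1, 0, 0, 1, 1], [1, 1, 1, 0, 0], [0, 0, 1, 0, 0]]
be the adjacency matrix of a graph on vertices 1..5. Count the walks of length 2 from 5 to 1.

The number of length-2 walks from vertex 5 to vertex 1 is entry (5,1) of T^2, where T is the adjacency matrix.
T^2 = [[3, 1, 1, 2, 1], [1, 2, 2, 1, 0], [1, 2, 3, 1, 0], [2, 1, 1, 3, 1], [1, 0, 0, 1, 1]]

1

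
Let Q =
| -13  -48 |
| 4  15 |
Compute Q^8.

[[-19679, -78720], [6560, 26241]]

tr Q = 2 and det Q = -3, so the characteristic polynomial is λ² − (2)λ + (-3) with roots -1 and 3.
Eigenvectors give P = [[-4, -3], [1, 1]] with P⁻¹ = [[-1, -3], [1, 4]], and Q = P·diag(-1, 3)·P⁻¹.
Then Q^8 = P·diag(1, 6561)·P⁻¹ = [[-4, -19683], [1, 6561]] · [[-1, -3], [1, 4]] = [[-19679, -78720], [6560, 26241]].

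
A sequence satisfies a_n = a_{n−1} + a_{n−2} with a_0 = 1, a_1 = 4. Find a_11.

411

With companion matrix Q = [[1, 1], [1, 0]], [a_n, a_{n−1}]ᵀ = Q·[a_{n−1}, a_{n−2}]ᵀ, so [a_11, a_10]ᵀ = Q^10·[a_1, a_0]ᵀ.
Q^10 = [[89, 55], [55, 34]], giving [a_11, a_10]ᵀ = [[411], [254]].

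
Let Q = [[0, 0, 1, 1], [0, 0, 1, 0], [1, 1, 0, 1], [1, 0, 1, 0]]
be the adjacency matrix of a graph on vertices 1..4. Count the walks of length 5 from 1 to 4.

The number of length-5 walks from vertex 1 to vertex 4 is entry (1,4) of Q⁵, where Q is the adjacency matrix.
Q² = [[2, 1, 1, 1], [1, 1, 0, 1], [1, 0, 3, 1], [1, 1, 1, 2]]
Q³ = [[2, 1, 4, 3], [1, 0, 3, 1], [4, 3, 2, 4], [3, 1, 4, 2]]
Q⁴ = [[7, 4, 6, 6], [4, 3, 2, 4], [6, 2, 11, 6], [6, 4, 6, 7]]
Q⁵ = [[12, 6, 17, 13], [6, 2, 11, 6], [17, 11, 14, 17], [13, 6, 17, 12]]

13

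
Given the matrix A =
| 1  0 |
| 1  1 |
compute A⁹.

A = I + N where N = [[0, 0], [1, 0]] is strictly lower-triangular, so N² = 0.
(I + N)⁹ = I + 9·N = [[1, 0], [9, 1]].

[[1, 0], [9, 1]]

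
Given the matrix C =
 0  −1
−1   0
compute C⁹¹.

C² = I (check: tr C = 0 and det C = −1), so C⁹¹ = C since 91 is odd.

[[0, −1], [−1, 0]]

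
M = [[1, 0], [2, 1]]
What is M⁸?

[[1, 0], [16, 1]]

M = I + N where N = [[0, 0], [2, 0]] is strictly lower-triangular, so N² = 0.
(I + N)⁸ = I + 8·N = [[1, 0], [16, 1]].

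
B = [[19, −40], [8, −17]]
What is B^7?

[[10939, −21880], [4376, −8753]]

tr B = 2 and det B = −3, so the characteristic polynomial is λ² − (2)λ + (−3) with roots 3 and −1.
Eigenvectors give P = [[5, 2], [2, 1]] with P⁻¹ = [[1, −2], [−2, 5]], and B = P·diag(3, −1)·P⁻¹.
Then B^7 = P·diag(2187, −1)·P⁻¹ = [[10935, −2], [4374, −1]] · [[1, −2], [−2, 5]] = [[10939, −21880], [4376, −8753]].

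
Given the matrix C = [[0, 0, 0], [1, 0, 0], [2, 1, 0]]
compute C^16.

[[0, 0, 0], [0, 0, 0], [0, 0, 0]]

C is strictly triangular, hence nilpotent: C^3 = 0, so C^16 = 0.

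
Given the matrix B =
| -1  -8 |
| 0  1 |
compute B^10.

B² = I (check: tr B = 0 and det B = -1), so B^10 = I since 10 is even.

[[1, 0], [0, 1]]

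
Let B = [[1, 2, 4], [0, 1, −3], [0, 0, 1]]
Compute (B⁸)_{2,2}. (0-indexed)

B = I + N where N = [[0, 2, 4], [0, 0, −3], [0, 0, 0]] is strictly upper-triangular, so N³ = 0.
(I + N)⁸ = I + 8·N + 28·N² = [[1, 16, −136], [0, 1, −24], [0, 0, 1]].

1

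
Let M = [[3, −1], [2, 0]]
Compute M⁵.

tr M = 3 and det M = 2, so the characteristic polynomial is λ² − (3)λ + (2) with roots 1 and 2.
Eigenvectors give P = [[−1, 1], [−2, 1]] with P⁻¹ = [[1, −1], [2, −1]], and M = P·diag(1, 2)·P⁻¹.
Then M⁵ = P·diag(1, 32)·P⁻¹ = [[−1, 32], [−2, 32]] · [[1, −1], [2, −1]] = [[63, −31], [62, −30]].

[[63, −31], [62, −30]]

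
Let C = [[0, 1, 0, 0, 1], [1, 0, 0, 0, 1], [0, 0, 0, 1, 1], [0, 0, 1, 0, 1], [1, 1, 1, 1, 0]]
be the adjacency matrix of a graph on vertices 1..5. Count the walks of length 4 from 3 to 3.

8

The number of length-4 walks from vertex 3 to vertex 3 is entry (3,3) of C⁴, where C is the adjacency matrix.
C² = [[2, 1, 1, 1, 1], [1, 2, 1, 1, 1], [1, 1, 2, 1, 1], [1, 1, 1, 2, 1], [1, 1, 1, 1, 4]]
C³ = [[2, 3, 2, 2, 5], [3, 2, 2, 2, 5], [2, 2, 2, 3, 5], [2, 2, 3, 2, 5], [5, 5, 5, 5, 4]]
C⁴ = [[8, 7, 7, 7, 9], [7, 8, 7, 7, 9], [7, 7, 8, 7, 9], [7, 7, 7, 8, 9], [9, 9, 9, 9, 20]]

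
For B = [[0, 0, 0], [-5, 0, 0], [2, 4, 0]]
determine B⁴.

B is strictly triangular, hence nilpotent: B³ = 0, so B⁴ = 0.

[[0, 0, 0], [0, 0, 0], [0, 0, 0]]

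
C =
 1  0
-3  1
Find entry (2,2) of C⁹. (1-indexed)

C = I + N where N = [[0, 0], [-3, 0]] is strictly lower-triangular, so N² = 0.
(I + N)⁹ = I + 9·N = [[1, 0], [-27, 1]].

1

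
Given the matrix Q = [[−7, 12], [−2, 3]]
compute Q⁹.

tr Q = −4 and det Q = 3, so the characteristic polynomial is λ² − (−4)λ + (3) with roots −1 and −3.
Eigenvectors give P = [[−2, 3], [−1, 1]] with P⁻¹ = [[1, −3], [1, −2]], and Q = P·diag(−1, −3)·P⁻¹.
Then Q⁹ = P·diag(−1, −19683)·P⁻¹ = [[2, −59049], [1, −19683]] · [[1, −3], [1, −2]] = [[−59047, 118092], [−19682, 39363]].

[[−59047, 118092], [−19682, 39363]]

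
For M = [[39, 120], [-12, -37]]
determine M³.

tr M = 2 and det M = -3, so the characteristic polynomial is λ² − (2)λ + (-3) with roots -1 and 3.
Eigenvectors give P = [[-3, 10], [1, -3]] with P⁻¹ = [[3, 10], [1, 3]], and M = P·diag(-1, 3)·P⁻¹.
Then M³ = P·diag(-1, 27)·P⁻¹ = [[3, 270], [-1, -81]] · [[3, 10], [1, 3]] = [[279, 840], [-84, -253]].

[[279, 840], [-84, -253]]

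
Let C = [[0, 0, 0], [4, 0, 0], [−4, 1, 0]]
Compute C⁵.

C is strictly triangular, hence nilpotent: C³ = 0, so C⁵ = 0.

[[0, 0, 0], [0, 0, 0], [0, 0, 0]]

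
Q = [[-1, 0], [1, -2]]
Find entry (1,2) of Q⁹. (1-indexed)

tr Q = -3 and det Q = 2, so the characteristic polynomial is λ² − (-3)λ + (2) with roots -1 and -2.
Eigenvectors give P = [[1, 0], [1, -1]] with P⁻¹ = [[1, 0], [1, -1]], and Q = P·diag(-1, -2)·P⁻¹.
Then Q⁹ = P·diag(-1, -512)·P⁻¹ = [[-1, 0], [-1, 512]] · [[1, 0], [1, -1]] = [[-1, 0], [511, -512]].

0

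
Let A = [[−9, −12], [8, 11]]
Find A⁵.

[[−489, −732], [488, 731]]

tr A = 2 and det A = −3, so the characteristic polynomial is λ² − (2)λ + (−3) with roots 3 and −1.
Eigenvectors give P = [[1, −3], [−1, 2]] with P⁻¹ = [[−2, −3], [−1, −1]], and A = P·diag(3, −1)·P⁻¹.
Then A⁵ = P·diag(243, −1)·P⁻¹ = [[243, 3], [−243, −2]] · [[−2, −3], [−1, −1]] = [[−489, −732], [488, 731]].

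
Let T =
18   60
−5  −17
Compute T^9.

tr T = 1 and det T = −6, so the characteristic polynomial is λ² − (1)λ + (−6) with roots −2 and 3.
Eigenvectors give P = [[−3, 4], [1, −1]] with P⁻¹ = [[1, 4], [1, 3]], and T = P·diag(−2, 3)·P⁻¹.
Then T^9 = P·diag(−512, 19683)·P⁻¹ = [[1536, 78732], [−512, −19683]] · [[1, 4], [1, 3]] = [[80268, 242340], [−20195, −61097]].

[[80268, 242340], [−20195, −61097]]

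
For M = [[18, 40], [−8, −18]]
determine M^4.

[[16, 0], [0, 16]]

tr M = 0 and det M = −4, so the characteristic polynomial is λ² − (0)λ + (−4) with roots −2 and 2.
Eigenvectors give P = [[−2, 5], [1, −2]] with P⁻¹ = [[2, 5], [1, 2]], and M = P·diag(−2, 2)·P⁻¹.
Then M^4 = P·diag(16, 16)·P⁻¹ = [[−32, 80], [16, −32]] · [[2, 5], [1, 2]] = [[16, 0], [0, 16]].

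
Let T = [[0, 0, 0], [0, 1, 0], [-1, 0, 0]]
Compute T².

[[0, 0, 0], [0, 1, 0], [0, 0, 0]]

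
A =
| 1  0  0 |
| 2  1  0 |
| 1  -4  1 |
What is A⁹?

[[1, 0, 0], [18, 1, 0], [-279, -36, 1]]

A = I + N where N = [[0, 0, 0], [2, 0, 0], [1, -4, 0]] is strictly lower-triangular, so N³ = 0.
(I + N)⁹ = I + 9·N + 36·N² = [[1, 0, 0], [18, 1, 0], [-279, -36, 1]].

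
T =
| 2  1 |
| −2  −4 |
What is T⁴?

[[−4, −32], [64, 188]]

T² = [[2, −2], [4, 14]]
T³ = [[8, 10], [−20, −52]]
T⁴ = [[−4, −32], [64, 188]]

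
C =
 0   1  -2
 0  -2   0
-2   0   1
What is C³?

C² = [[4, -2, -2], [0, 4, 0], [-2, -2, 5]]
C³ = [[4, 8, -10], [0, -8, 0], [-10, 2, 9]]

[[4, 8, -10], [0, -8, 0], [-10, 2, 9]]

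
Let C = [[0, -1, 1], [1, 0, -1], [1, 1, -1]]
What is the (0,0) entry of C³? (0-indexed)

C² = [[0, 1, 0], [-1, -2, 2], [0, -2, 1]]
C³ = [[1, 0, -1], [0, 3, -1], [-1, 1, 1]]

1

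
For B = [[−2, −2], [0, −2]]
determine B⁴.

B² = [[4, 8], [0, 4]]
B³ = [[−8, −24], [0, −8]]
B⁴ = [[16, 64], [0, 16]]

[[16, 64], [0, 16]]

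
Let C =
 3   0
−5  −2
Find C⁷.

[[2187, 0], [−2315, −128]]

tr C = 1 and det C = −6, so the characteristic polynomial is λ² − (1)λ + (−6) with roots −2 and 3.
Eigenvectors give P = [[0, −1], [1, 1]] with P⁻¹ = [[1, 1], [−1, 0]], and C = P·diag(−2, 3)·P⁻¹.
Then C⁷ = P·diag(−128, 2187)·P⁻¹ = [[0, −2187], [−128, 2187]] · [[1, 1], [−1, 0]] = [[2187, 0], [−2315, −128]].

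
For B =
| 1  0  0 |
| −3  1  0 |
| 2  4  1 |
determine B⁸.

B = I + N where N = [[0, 0, 0], [−3, 0, 0], [2, 4, 0]] is strictly lower-triangular, so N³ = 0.
(I + N)⁸ = I + 8·N + 28·N² = [[1, 0, 0], [−24, 1, 0], [−320, 32, 1]].

[[1, 0, 0], [−24, 1, 0], [−320, 32, 1]]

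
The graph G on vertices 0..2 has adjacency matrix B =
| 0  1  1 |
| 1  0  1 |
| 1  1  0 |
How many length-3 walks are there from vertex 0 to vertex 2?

The number of length-3 walks from vertex 0 to vertex 2 is entry (0,2) of B³, where B is the adjacency matrix.
B² = [[2, 1, 1], [1, 2, 1], [1, 1, 2]]
B³ = [[2, 3, 3], [3, 2, 3], [3, 3, 2]]

3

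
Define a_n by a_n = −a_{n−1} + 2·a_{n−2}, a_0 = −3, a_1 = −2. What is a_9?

168

With companion matrix B = [[−1, 2], [1, 0]], [a_n, a_{n−1}]ᵀ = B·[a_{n−1}, a_{n−2}]ᵀ, so [a_9, a_8]ᵀ = B^8·[a_1, a_0]ᵀ.
B^8 = [[171, −170], [−85, 86]], giving [a_9, a_8]ᵀ = [[168], [−88]].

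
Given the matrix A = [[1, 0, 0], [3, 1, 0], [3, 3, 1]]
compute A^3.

[[1, 0, 0], [9, 1, 0], [36, 9, 1]]

A = I + N where N = [[0, 0, 0], [3, 0, 0], [3, 3, 0]] is strictly lower-triangular, so N^3 = 0.
(I + N)^3 = I + 3·N + 3·N^2 = [[1, 0, 0], [9, 1, 0], [36, 9, 1]].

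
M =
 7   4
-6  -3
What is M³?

tr M = 4 and det M = 3, so the characteristic polynomial is λ² − (4)λ + (3) with roots 1 and 3.
Eigenvectors give P = [[2, 1], [-3, -1]] with P⁻¹ = [[-1, -1], [3, 2]], and M = P·diag(1, 3)·P⁻¹.
Then M³ = P·diag(1, 27)·P⁻¹ = [[2, 27], [-3, -27]] · [[-1, -1], [3, 2]] = [[79, 52], [-78, -51]].

[[79, 52], [-78, -51]]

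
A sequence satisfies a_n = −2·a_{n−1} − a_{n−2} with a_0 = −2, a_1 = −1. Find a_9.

−25

With companion matrix T = [[−2, −1], [1, 0]], [a_n, a_{n−1}]ᵀ = T·[a_{n−1}, a_{n−2}]ᵀ, so [a_9, a_8]ᵀ = T^8·[a_1, a_0]ᵀ.
T^8 = [[9, 8], [−8, −7]], giving [a_9, a_8]ᵀ = [[−25], [22]].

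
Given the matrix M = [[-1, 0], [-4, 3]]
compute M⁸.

tr M = 2 and det M = -3, so the characteristic polynomial is λ² − (2)λ + (-3) with roots 3 and -1.
Eigenvectors give P = [[0, 1], [-1, 1]] with P⁻¹ = [[1, -1], [1, 0]], and M = P·diag(3, -1)·P⁻¹.
Then M⁸ = P·diag(6561, 1)·P⁻¹ = [[0, 1], [-6561, 1]] · [[1, -1], [1, 0]] = [[1, 0], [-6560, 6561]].

[[1, 0], [-6560, 6561]]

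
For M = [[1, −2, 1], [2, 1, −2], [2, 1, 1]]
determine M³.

M² = [[−1, −3, 6], [0, −5, −2], [6, −2, 1]]
M³ = [[5, 5, 11], [−14, −7, 8], [4, −13, 11]]

[[5, 5, 11], [−14, −7, 8], [4, −13, 11]]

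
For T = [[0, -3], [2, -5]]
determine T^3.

tr T = -5 and det T = 6, so the characteristic polynomial is λ² − (-5)λ + (6) with roots -2 and -3.
Eigenvectors give P = [[3, 1], [2, 1]] with P⁻¹ = [[1, -1], [-2, 3]], and T = P·diag(-2, -3)·P⁻¹.
Then T^3 = P·diag(-8, -27)·P⁻¹ = [[-24, -27], [-16, -27]] · [[1, -1], [-2, 3]] = [[30, -57], [38, -65]].

[[30, -57], [38, -65]]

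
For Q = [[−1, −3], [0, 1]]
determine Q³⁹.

[[−1, −3], [0, 1]]

Q² = I (check: tr Q = 0 and det Q = −1), so Q³⁹ = Q since 39 is odd.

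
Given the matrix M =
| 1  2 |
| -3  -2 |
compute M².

[[-5, -2], [3, -2]]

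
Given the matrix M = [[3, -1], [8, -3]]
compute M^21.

M² = I (check: tr M = 0 and det M = -1), so M^21 = M since 21 is odd.

[[3, -1], [8, -3]]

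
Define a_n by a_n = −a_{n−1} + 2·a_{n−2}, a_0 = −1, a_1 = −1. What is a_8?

−1

With companion matrix C = [[−1, 2], [1, 0]], [a_n, a_{n−1}]ᵀ = C·[a_{n−1}, a_{n−2}]ᵀ, so [a_8, a_7]ᵀ = C⁷·[a_1, a_0]ᵀ.
C⁷ = [[−85, 86], [43, −42]], giving [a_8, a_7]ᵀ = [[−1], [−1]].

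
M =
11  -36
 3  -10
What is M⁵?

tr M = 1 and det M = -2, so the characteristic polynomial is λ² − (1)λ + (-2) with roots 2 and -1.
Eigenvectors give P = [[4, 3], [1, 1]] with P⁻¹ = [[1, -3], [-1, 4]], and M = P·diag(2, -1)·P⁻¹.
Then M⁵ = P·diag(32, -1)·P⁻¹ = [[128, -3], [32, -1]] · [[1, -3], [-1, 4]] = [[131, -396], [33, -100]].

[[131, -396], [33, -100]]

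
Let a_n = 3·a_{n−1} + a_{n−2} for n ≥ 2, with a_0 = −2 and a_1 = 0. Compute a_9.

With companion matrix M = [[3, 1], [1, 0]], [a_n, a_{n−1}]ᵀ = M·[a_{n−1}, a_{n−2}]ᵀ, so [a_9, a_8]ᵀ = M⁸·[a_1, a_0]ᵀ.
M⁸ = [[12970, 3927], [3927, 1189]], giving [a_9, a_8]ᵀ = [[−7854], [−2378]].

−7854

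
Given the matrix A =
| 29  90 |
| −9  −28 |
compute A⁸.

tr A = 1 and det A = −2, so the characteristic polynomial is λ² − (1)λ + (−2) with roots 2 and −1.
Eigenvectors give P = [[−10, 3], [3, −1]] with P⁻¹ = [[−1, −3], [−3, −10]], and A = P·diag(2, −1)·P⁻¹.
Then A⁸ = P·diag(256, 1)·P⁻¹ = [[−2560, 3], [768, −1]] · [[−1, −3], [−3, −10]] = [[2551, 7650], [−765, −2294]].

[[2551, 7650], [−765, −2294]]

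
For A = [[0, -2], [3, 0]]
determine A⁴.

A² = [[-6, 0], [0, -6]]
A³ = [[0, 12], [-18, 0]]
A⁴ = [[36, 0], [0, 36]]

[[36, 0], [0, 36]]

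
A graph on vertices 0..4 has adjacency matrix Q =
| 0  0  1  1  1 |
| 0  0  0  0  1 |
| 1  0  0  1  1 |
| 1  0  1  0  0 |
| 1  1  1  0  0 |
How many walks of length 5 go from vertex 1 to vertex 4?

The number of length-5 walks from vertex 1 to vertex 4 is entry (1,4) of Q⁵, where Q is the adjacency matrix.
Q² = [[3, 1, 2, 1, 1], [1, 1, 1, 0, 0], [2, 1, 3, 1, 1], [1, 0, 1, 2, 2], [1, 0, 1, 2, 3]]
Q³ = [[4, 1, 5, 5, 6], [1, 0, 1, 2, 3], [5, 1, 4, 5, 6], [5, 2, 5, 2, 2], [6, 3, 6, 2, 2]]
Q⁴ = [[16, 6, 15, 9, 10], [6, 3, 6, 2, 2], [15, 6, 16, 9, 10], [9, 2, 9, 10, 12], [10, 2, 10, 12, 15]]
Q⁵ = [[34, 10, 35, 31, 37], [10, 2, 10, 12, 15], [35, 10, 34, 31, 37], [31, 12, 31, 18, 20], [37, 15, 37, 20, 22]]

15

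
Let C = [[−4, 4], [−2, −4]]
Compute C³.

[[32, 160], [−80, 32]]

C² = [[8, −32], [16, 8]]
C³ = [[32, 160], [−80, 32]]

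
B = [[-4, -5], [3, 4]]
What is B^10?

B² = I (check: tr B = 0 and det B = -1), so B^10 = I since 10 is even.

[[1, 0], [0, 1]]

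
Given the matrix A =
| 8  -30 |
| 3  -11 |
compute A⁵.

[[278, -930], [93, -311]]

tr A = -3 and det A = 2, so the characteristic polynomial is λ² − (-3)λ + (2) with roots -2 and -1.
Eigenvectors give P = [[3, 10], [1, 3]] with P⁻¹ = [[-3, 10], [1, -3]], and A = P·diag(-2, -1)·P⁻¹.
Then A⁵ = P·diag(-32, -1)·P⁻¹ = [[-96, -10], [-32, -3]] · [[-3, 10], [1, -3]] = [[278, -930], [93, -311]].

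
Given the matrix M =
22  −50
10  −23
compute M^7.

tr M = −1 and det M = −6, so the characteristic polynomial is λ² − (−1)λ + (−6) with roots 2 and −3.
Eigenvectors give P = [[5, −2], [2, −1]] with P⁻¹ = [[1, −2], [2, −5]], and M = P·diag(2, −3)·P⁻¹.
Then M^7 = P·diag(128, −2187)·P⁻¹ = [[640, 4374], [256, 2187]] · [[1, −2], [2, −5]] = [[9388, −23150], [4630, −11447]].

[[9388, −23150], [4630, −11447]]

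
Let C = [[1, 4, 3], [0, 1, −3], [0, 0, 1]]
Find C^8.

C = I + N where N = [[0, 4, 3], [0, 0, −3], [0, 0, 0]] is strictly upper-triangular, so N^3 = 0.
(I + N)^8 = I + 8·N + 28·N^2 = [[1, 32, −312], [0, 1, −24], [0, 0, 1]].

[[1, 32, −312], [0, 1, −24], [0, 0, 1]]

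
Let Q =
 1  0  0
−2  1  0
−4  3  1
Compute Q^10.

Q = I + N where N = [[0, 0, 0], [−2, 0, 0], [−4, 3, 0]] is strictly lower-triangular, so N^3 = 0.
(I + N)^10 = I + 10·N + 45·N^2 = [[1, 0, 0], [−20, 1, 0], [−310, 30, 1]].

[[1, 0, 0], [−20, 1, 0], [−310, 30, 1]]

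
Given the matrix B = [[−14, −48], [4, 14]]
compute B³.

tr B = 0 and det B = −4, so the characteristic polynomial is λ² − (0)λ + (−4) with roots 2 and −2.
Eigenvectors give P = [[−3, 4], [1, −1]] with P⁻¹ = [[1, 4], [1, 3]], and B = P·diag(2, −2)·P⁻¹.
Then B³ = P·diag(8, −8)·P⁻¹ = [[−24, −32], [8, 8]] · [[1, 4], [1, 3]] = [[−56, −192], [16, 56]].

[[−56, −192], [16, 56]]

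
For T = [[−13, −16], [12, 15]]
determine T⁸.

[[−19679, −26240], [19680, 26241]]

tr T = 2 and det T = −3, so the characteristic polynomial is λ² − (2)λ + (−3) with roots −1 and 3.
Eigenvectors give P = [[−4, −1], [3, 1]] with P⁻¹ = [[−1, −1], [3, 4]], and T = P·diag(−1, 3)·P⁻¹.
Then T⁸ = P·diag(1, 6561)·P⁻¹ = [[−4, −6561], [3, 6561]] · [[−1, −1], [3, 4]] = [[−19679, −26240], [19680, 26241]].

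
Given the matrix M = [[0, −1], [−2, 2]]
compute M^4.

[[12, −16], [−32, 44]]

M^2 = [[2, −2], [−4, 6]]
M^3 = [[4, −6], [−12, 16]]
M^4 = [[12, −16], [−32, 44]]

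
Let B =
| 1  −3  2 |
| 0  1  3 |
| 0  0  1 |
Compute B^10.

B = I + N where N = [[0, −3, 2], [0, 0, 3], [0, 0, 0]] is strictly upper-triangular, so N^3 = 0.
(I + N)^10 = I + 10·N + 45·N^2 = [[1, −30, −385], [0, 1, 30], [0, 0, 1]].

[[1, −30, −385], [0, 1, 30], [0, 0, 1]]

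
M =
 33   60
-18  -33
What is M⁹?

[[216513, 393660], [-118098, -216513]]

tr M = 0 and det M = -9, so the characteristic polynomial is λ² − (0)λ + (-9) with roots 3 and -3.
Eigenvectors give P = [[-2, -5], [1, 3]] with P⁻¹ = [[-3, -5], [1, 2]], and M = P·diag(3, -3)·P⁻¹.
Then M⁹ = P·diag(19683, -19683)·P⁻¹ = [[-39366, 98415], [19683, -59049]] · [[-3, -5], [1, 2]] = [[216513, 393660], [-118098, -216513]].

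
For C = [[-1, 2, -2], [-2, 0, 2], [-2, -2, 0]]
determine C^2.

[[1, 2, 6], [-2, -8, 4], [6, -4, 0]]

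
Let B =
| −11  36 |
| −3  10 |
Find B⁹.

[[−2051, 6156], [−513, 1540]]

tr B = −1 and det B = −2, so the characteristic polynomial is λ² − (−1)λ + (−2) with roots 1 and −2.
Eigenvectors give P = [[3, 4], [1, 1]] with P⁻¹ = [[−1, 4], [1, −3]], and B = P·diag(1, −2)·P⁻¹.
Then B⁹ = P·diag(1, −512)·P⁻¹ = [[3, −2048], [1, −512]] · [[−1, 4], [1, −3]] = [[−2051, 6156], [−513, 1540]].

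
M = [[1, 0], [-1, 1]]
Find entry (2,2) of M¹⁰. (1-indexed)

1

M = I + N where N = [[0, 0], [-1, 0]] is strictly lower-triangular, so N² = 0.
(I + N)¹⁰ = I + 10·N = [[1, 0], [-10, 1]].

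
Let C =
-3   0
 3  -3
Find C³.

C² = [[9, 0], [-18, 9]]
C³ = [[-27, 0], [81, -27]]

[[-27, 0], [81, -27]]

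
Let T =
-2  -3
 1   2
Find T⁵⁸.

[[1, 0], [0, 1]]

T² = I (check: tr T = 0 and det T = -1), so T⁵⁸ = I since 58 is even.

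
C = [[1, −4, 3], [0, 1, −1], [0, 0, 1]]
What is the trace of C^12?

3

C = I + N where N = [[0, −4, 3], [0, 0, −1], [0, 0, 0]] is strictly upper-triangular, so N^3 = 0.
(I + N)^12 = I + 12·N + 66·N^2 = [[1, −48, 300], [0, 1, −12], [0, 0, 1]].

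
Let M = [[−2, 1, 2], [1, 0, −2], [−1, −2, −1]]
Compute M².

[[3, −6, −8], [0, 5, 4], [1, 1, 3]]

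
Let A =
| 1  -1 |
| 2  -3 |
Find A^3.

A^2 = [[-1, 2], [-4, 7]]
A^3 = [[3, -5], [10, -17]]

[[3, -5], [10, -17]]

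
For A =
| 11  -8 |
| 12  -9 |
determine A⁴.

tr A = 2 and det A = -3, so the characteristic polynomial is λ² − (2)λ + (-3) with roots -1 and 3.
Eigenvectors give P = [[-2, -1], [-3, -1]] with P⁻¹ = [[1, -1], [-3, 2]], and A = P·diag(-1, 3)·P⁻¹.
Then A⁴ = P·diag(1, 81)·P⁻¹ = [[-2, -81], [-3, -81]] · [[1, -1], [-3, 2]] = [[241, -160], [240, -159]].

[[241, -160], [240, -159]]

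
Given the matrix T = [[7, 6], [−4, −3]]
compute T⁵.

tr T = 4 and det T = 3, so the characteristic polynomial is λ² − (4)λ + (3) with roots 1 and 3.
Eigenvectors give P = [[−1, −3], [1, 2]] with P⁻¹ = [[2, 3], [−1, −1]], and T = P·diag(1, 3)·P⁻¹.
Then T⁵ = P·diag(1, 243)·P⁻¹ = [[−1, −729], [1, 486]] · [[2, 3], [−1, −1]] = [[727, 726], [−484, −483]].

[[727, 726], [−484, −483]]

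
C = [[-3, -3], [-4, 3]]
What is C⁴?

C² = [[21, 0], [0, 21]]
C³ = [[-63, -63], [-84, 63]]
C⁴ = [[441, 0], [0, 441]]

[[441, 0], [0, 441]]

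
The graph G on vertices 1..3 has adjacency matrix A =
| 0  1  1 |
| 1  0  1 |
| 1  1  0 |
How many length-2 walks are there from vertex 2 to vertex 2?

2

The number of length-2 walks from vertex 2 to vertex 2 is entry (2,2) of A², where A is the adjacency matrix.
A² = [[2, 1, 1], [1, 2, 1], [1, 1, 2]]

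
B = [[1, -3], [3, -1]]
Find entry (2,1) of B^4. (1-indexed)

B^2 = [[-8, 0], [0, -8]]
B^3 = [[-8, 24], [-24, 8]]
B^4 = [[64, 0], [0, 64]]

0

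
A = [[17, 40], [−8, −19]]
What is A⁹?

tr A = −2 and det A = −3, so the characteristic polynomial is λ² − (−2)λ + (−3) with roots −3 and 1.
Eigenvectors give P = [[−2, 5], [1, −2]] with P⁻¹ = [[2, 5], [1, 2]], and A = P·diag(−3, 1)·P⁻¹.
Then A⁹ = P·diag(−19683, 1)·P⁻¹ = [[39366, 5], [−19683, −2]] · [[2, 5], [1, 2]] = [[78737, 196840], [−39368, −98419]].

[[78737, 196840], [−39368, −98419]]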